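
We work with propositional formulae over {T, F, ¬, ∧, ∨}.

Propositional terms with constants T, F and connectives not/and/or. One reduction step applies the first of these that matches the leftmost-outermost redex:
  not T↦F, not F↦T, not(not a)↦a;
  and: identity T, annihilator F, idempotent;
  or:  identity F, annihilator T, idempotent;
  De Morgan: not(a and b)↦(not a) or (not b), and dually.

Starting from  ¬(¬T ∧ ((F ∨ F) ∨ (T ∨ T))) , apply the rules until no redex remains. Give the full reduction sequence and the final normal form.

Answer: normal form = T  (in 3 steps)

Derivation:
  start: ¬(¬T ∧ ((F ∨ F) ∨ (T ∨ T)))
  [1] ¬¬T ∨ ¬((F ∨ F) ∨ (T ∨ T))
  [2] T ∨ ¬((F ∨ F) ∨ (T ∨ T))
  [3] T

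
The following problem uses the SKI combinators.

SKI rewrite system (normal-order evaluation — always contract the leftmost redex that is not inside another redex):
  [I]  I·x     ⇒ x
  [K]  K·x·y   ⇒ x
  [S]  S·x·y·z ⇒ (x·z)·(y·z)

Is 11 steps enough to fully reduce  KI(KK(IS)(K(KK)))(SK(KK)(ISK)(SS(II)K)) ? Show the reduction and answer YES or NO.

  start: KI(KK(IS)(K(KK)))(SK(KK)(ISK)(SS(II)K))
  →1  I(SK(KK)(ISK)(SS(II)K))
  →2  SK(KK)(ISK)(SS(II)K)
  →3  K(ISK)(KK(ISK))(SS(II)K)
  →4  ISK(SS(II)K)
  →5  SK(SS(II)K)
  →6  SK(SK(IIK))
  →7  SK(SK(IK))
  →8  SK(SKK)

Answer: YES — reaches normal form SK(SKK) in 8 ≤ 11 steps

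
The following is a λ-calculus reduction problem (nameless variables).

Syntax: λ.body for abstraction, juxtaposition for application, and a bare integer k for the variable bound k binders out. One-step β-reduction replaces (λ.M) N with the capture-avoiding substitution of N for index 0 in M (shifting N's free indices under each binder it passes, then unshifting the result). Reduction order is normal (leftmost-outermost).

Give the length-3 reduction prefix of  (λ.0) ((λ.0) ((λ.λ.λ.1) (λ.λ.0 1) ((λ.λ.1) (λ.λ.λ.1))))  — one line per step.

  start: (λ.0) ((λ.0) ((λ.λ.λ.1) (λ.λ.0 1) ((λ.λ.1) (λ.λ.λ.1))))
  [1] (λ.0) ((λ.λ.λ.1) (λ.λ.0 1) ((λ.λ.1) (λ.λ.λ.1)))
  [2] (λ.λ.λ.1) (λ.λ.0 1) ((λ.λ.1) (λ.λ.λ.1))
  [3] (λ.λ.1) ((λ.λ.1) (λ.λ.λ.1))

Answer: after 3 steps: (λ.λ.1) ((λ.λ.1) (λ.λ.λ.1))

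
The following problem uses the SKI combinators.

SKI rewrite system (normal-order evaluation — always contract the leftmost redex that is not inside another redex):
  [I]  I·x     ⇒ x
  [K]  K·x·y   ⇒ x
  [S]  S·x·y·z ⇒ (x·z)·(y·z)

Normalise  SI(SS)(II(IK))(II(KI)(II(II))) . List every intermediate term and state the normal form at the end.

  start: SI(SS)(II(IK))(II(KI)(II(II)))
  →1  I(II(IK))(SS(II(IK)))(II(KI)(II(II)))
  →2  II(IK)(SS(II(IK)))(II(KI)(II(II)))
  →3  I(IK)(SS(II(IK)))(II(KI)(II(II)))
  →4  IK(SS(II(IK)))(II(KI)(II(II)))
  →5  K(SS(II(IK)))(II(KI)(II(II)))
  →6  SS(II(IK))
  →7  SS(I(IK))
  →8  SS(IK)
  →9  SSK

Answer: normal form = SSK  (in 9 steps)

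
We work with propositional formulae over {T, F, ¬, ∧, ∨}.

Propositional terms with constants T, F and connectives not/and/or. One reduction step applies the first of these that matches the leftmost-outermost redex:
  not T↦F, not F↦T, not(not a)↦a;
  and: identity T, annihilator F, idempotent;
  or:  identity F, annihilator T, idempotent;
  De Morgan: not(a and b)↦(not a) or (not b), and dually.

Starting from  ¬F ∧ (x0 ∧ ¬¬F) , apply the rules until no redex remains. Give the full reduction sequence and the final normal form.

Answer: normal form = F  (in 4 steps)

Reduction:
  start: ¬F ∧ (x0 ∧ ¬¬F)
  →1  T ∧ (x0 ∧ ¬¬F)
  →2  x0 ∧ ¬¬F
  →3  x0 ∧ F
  →4  F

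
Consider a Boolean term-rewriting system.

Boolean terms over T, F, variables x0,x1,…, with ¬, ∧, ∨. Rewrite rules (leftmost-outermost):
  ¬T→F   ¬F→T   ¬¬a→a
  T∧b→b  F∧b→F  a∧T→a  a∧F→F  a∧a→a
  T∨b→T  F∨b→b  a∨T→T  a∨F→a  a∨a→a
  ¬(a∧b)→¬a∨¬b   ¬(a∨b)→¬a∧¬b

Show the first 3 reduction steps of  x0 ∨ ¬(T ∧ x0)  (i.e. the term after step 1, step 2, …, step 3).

  start: x0 ∨ ¬(T ∧ x0)
  →1  x0 ∨ (¬T ∨ ¬x0)
  →2  x0 ∨ (F ∨ ¬x0)
  →3  x0 ∨ ¬x0

Answer: after 3 steps: x0 ∨ ¬x0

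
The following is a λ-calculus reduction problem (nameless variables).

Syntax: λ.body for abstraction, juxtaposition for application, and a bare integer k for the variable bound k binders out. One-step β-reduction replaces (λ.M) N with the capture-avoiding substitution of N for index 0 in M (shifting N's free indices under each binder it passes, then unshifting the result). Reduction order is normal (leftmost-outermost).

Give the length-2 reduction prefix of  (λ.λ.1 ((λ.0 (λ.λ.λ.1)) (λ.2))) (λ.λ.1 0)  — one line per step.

Answer: after 2 steps: λ.λ.(λ.0 (λ.λ.λ.1)) (λ.λ.λ.1 0) 0

Derivation:
  start: (λ.λ.1 ((λ.0 (λ.λ.λ.1)) (λ.2))) (λ.λ.1 0)
  →1  λ.(λ.λ.1 0) ((λ.0 (λ.λ.λ.1)) (λ.λ.λ.1 0))
  →2  λ.λ.(λ.0 (λ.λ.λ.1)) (λ.λ.λ.1 0) 0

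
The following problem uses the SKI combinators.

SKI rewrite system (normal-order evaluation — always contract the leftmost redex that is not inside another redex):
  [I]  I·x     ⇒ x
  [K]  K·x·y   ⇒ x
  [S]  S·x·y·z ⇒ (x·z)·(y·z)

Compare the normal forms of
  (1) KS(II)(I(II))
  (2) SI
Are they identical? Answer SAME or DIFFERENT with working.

Answer: SAME — A ⇓ SI, B ⇓ SI

Reduction:
Term A:
  start: KS(II)(I(II))
  [1] S(I(II))
  [2] S(II)
  [3] SI

Term B:
  start: SI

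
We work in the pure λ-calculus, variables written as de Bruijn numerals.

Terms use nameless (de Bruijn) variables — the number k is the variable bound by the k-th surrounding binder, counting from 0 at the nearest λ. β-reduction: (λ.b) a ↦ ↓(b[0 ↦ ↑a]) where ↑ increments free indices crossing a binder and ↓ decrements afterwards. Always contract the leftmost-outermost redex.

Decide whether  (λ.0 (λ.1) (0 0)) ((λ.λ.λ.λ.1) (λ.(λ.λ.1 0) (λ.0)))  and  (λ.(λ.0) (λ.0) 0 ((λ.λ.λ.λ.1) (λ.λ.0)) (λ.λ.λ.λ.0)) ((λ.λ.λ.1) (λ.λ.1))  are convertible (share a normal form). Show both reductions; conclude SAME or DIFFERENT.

Term A:
  start: (λ.0 (λ.1) (0 0)) ((λ.λ.λ.λ.1) (λ.(λ.λ.1 0) (λ.0)))
  →1  (λ.λ.λ.λ.1) (λ.(λ.λ.1 0) (λ.0)) (λ.(λ.λ.λ.λ.1) (λ.(λ.λ.1 0) (λ.0))) ((λ.λ.λ.λ.1) (λ.(λ.λ.1 0) (λ.0)) ((λ.λ.λ.λ.1) (λ.(λ.λ.1 0) (λ.0))))
  →2  (λ.λ.λ.1) (λ.(λ.λ.λ.λ.1) (λ.(λ.λ.1 0) (λ.0))) ((λ.λ.λ.λ.1) (λ.(λ.λ.1 0) (λ.0)) ((λ.λ.λ.λ.1) (λ.(λ.λ.1 0) (λ.0))))
  →3  (λ.λ.1) ((λ.λ.λ.λ.1) (λ.(λ.λ.1 0) (λ.0)) ((λ.λ.λ.λ.1) (λ.(λ.λ.1 0) (λ.0))))
  →4  λ.(λ.λ.λ.λ.1) (λ.(λ.λ.1 0) (λ.0)) ((λ.λ.λ.λ.1) (λ.(λ.λ.1 0) (λ.0)))
  →5  λ.(λ.λ.λ.1) ((λ.λ.λ.λ.1) (λ.(λ.λ.1 0) (λ.0)))
  →6  λ.λ.λ.1

Term B:
  start: (λ.(λ.0) (λ.0) 0 ((λ.λ.λ.λ.1) (λ.λ.0)) (λ.λ.λ.λ.0)) ((λ.λ.λ.1) (λ.λ.1))
  →1  (λ.0) (λ.0) ((λ.λ.λ.1) (λ.λ.1)) ((λ.λ.λ.λ.1) (λ.λ.0)) (λ.λ.λ.λ.0)
  →2  (λ.0) ((λ.λ.λ.1) (λ.λ.1)) ((λ.λ.λ.λ.1) (λ.λ.0)) (λ.λ.λ.λ.0)
  →3  (λ.λ.λ.1) (λ.λ.1) ((λ.λ.λ.λ.1) (λ.λ.0)) (λ.λ.λ.λ.0)
  →4  (λ.λ.1) ((λ.λ.λ.λ.1) (λ.λ.0)) (λ.λ.λ.λ.0)
  →5  (λ.(λ.λ.λ.λ.1) (λ.λ.0)) (λ.λ.λ.λ.0)
  →6  (λ.λ.λ.λ.1) (λ.λ.0)
  →7  λ.λ.λ.1

Answer: SAME — A ⇓ λ.λ.λ.1, B ⇓ λ.λ.λ.1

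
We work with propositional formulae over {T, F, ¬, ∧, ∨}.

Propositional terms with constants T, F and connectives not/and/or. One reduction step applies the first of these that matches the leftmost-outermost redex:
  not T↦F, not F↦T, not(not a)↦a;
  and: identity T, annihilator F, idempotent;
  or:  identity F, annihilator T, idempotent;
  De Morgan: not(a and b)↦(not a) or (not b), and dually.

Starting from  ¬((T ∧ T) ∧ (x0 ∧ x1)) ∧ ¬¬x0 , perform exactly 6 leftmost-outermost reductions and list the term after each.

  start: ¬((T ∧ T) ∧ (x0 ∧ x1)) ∧ ¬¬x0
  →1  (¬(T ∧ T) ∨ ¬(x0 ∧ x1)) ∧ ¬¬x0
  →2  ((¬T ∨ ¬T) ∨ ¬(x0 ∧ x1)) ∧ ¬¬x0
  →3  (¬T ∨ ¬(x0 ∧ x1)) ∧ ¬¬x0
  →4  (F ∨ ¬(x0 ∧ x1)) ∧ ¬¬x0
  →5  ¬(x0 ∧ x1) ∧ ¬¬x0
  →6  (¬x0 ∨ ¬x1) ∧ ¬¬x0

Answer: after 6 steps: (¬x0 ∨ ¬x1) ∧ ¬¬x0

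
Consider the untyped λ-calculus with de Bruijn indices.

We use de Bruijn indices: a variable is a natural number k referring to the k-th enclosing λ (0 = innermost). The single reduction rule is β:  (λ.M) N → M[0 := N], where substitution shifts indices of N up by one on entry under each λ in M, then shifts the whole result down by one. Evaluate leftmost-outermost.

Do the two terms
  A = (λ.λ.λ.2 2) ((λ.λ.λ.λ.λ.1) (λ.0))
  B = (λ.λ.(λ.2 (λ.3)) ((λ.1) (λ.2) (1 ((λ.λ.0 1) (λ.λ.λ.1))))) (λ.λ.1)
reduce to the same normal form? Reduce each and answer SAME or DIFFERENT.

Term A:
  start: (λ.λ.λ.2 2) ((λ.λ.λ.λ.λ.1) (λ.0))
  step 1: λ.λ.(λ.λ.λ.λ.λ.1) (λ.0) ((λ.λ.λ.λ.λ.1) (λ.0))
  step 2: λ.λ.(λ.λ.λ.λ.1) ((λ.λ.λ.λ.λ.1) (λ.0))
  step 3: λ.λ.λ.λ.λ.1

Term B:
  start: (λ.λ.(λ.2 (λ.3)) ((λ.1) (λ.2) (1 ((λ.λ.0 1) (λ.λ.λ.1))))) (λ.λ.1)
  step 1: λ.(λ.(λ.λ.1) (λ.λ.λ.1)) ((λ.1) (λ.λ.λ.1) ((λ.λ.1) ((λ.λ.0 1) (λ.λ.λ.1))))
  step 2: λ.(λ.λ.1) (λ.λ.λ.1)
  step 3: λ.λ.λ.λ.λ.1

Answer: SAME — A ⇓ λ.λ.λ.λ.λ.1, B ⇓ λ.λ.λ.λ.λ.1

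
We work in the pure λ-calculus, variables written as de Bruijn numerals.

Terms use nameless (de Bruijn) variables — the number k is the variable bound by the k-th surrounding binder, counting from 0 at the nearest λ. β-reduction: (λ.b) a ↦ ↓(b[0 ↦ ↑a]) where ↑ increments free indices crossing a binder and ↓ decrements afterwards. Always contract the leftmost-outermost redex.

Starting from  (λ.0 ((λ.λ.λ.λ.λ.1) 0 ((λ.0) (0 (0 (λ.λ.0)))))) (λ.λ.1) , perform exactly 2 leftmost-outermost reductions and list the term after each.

  start: (λ.0 ((λ.λ.λ.λ.λ.1) 0 ((λ.0) (0 (0 (λ.λ.0)))))) (λ.λ.1)
  [1] (λ.λ.1) ((λ.λ.λ.λ.λ.1) (λ.λ.1) ((λ.0) ((λ.λ.1) ((λ.λ.1) (λ.λ.0)))))
  [2] λ.(λ.λ.λ.λ.λ.1) (λ.λ.1) ((λ.0) ((λ.λ.1) ((λ.λ.1) (λ.λ.0))))

Answer: after 2 steps: λ.(λ.λ.λ.λ.λ.1) (λ.λ.1) ((λ.0) ((λ.λ.1) ((λ.λ.1) (λ.λ.0))))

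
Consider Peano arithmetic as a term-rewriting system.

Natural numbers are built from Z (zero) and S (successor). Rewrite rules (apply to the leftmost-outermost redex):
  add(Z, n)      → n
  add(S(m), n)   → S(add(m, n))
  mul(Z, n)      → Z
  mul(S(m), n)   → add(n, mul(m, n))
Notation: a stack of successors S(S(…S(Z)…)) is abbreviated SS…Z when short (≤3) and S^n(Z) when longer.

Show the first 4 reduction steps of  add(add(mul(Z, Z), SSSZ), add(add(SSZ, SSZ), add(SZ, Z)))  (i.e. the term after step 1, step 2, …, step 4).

Answer: after 4 steps: S(S(add(SZ, add(add(SSZ, SSZ), add(SZ, Z)))))

Reduction:
  start: add(add(mul(Z, Z), SSSZ), add(add(SSZ, SSZ), add(SZ, Z)))
  [1] add(add(Z, SSSZ), add(add(SSZ, SSZ), add(SZ, Z)))
  [2] add(SSSZ, add(add(SSZ, SSZ), add(SZ, Z)))
  [3] S(add(SSZ, add(add(SSZ, SSZ), add(SZ, Z))))
  [4] S(S(add(SZ, add(add(SSZ, SSZ), add(SZ, Z)))))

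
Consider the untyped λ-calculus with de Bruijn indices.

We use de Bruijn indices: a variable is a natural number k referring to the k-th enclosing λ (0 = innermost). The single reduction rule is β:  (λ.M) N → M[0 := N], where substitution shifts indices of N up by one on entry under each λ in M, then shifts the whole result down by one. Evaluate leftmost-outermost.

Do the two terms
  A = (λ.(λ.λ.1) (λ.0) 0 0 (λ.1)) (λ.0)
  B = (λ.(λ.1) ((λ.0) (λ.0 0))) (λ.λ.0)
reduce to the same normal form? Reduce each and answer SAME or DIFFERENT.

Term A:
  start: (λ.(λ.λ.1) (λ.0) 0 0 (λ.1)) (λ.0)
  [1] (λ.λ.1) (λ.0) (λ.0) (λ.0) (λ.λ.0)
  [2] (λ.λ.0) (λ.0) (λ.0) (λ.λ.0)
  [3] (λ.0) (λ.0) (λ.λ.0)
  [4] (λ.0) (λ.λ.0)
  [5] λ.λ.0

Term B:
  start: (λ.(λ.1) ((λ.0) (λ.0 0))) (λ.λ.0)
  [1] (λ.λ.λ.0) ((λ.0) (λ.0 0))
  [2] λ.λ.0

Answer: SAME — A ⇓ λ.λ.0, B ⇓ λ.λ.0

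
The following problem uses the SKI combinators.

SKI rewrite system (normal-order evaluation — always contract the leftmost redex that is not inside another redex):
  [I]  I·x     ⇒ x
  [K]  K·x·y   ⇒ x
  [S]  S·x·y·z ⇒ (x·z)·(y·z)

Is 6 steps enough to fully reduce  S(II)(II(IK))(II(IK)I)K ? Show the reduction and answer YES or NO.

  start: S(II)(II(IK))(II(IK)I)K
  [1] II(II(IK)I)(II(IK)(II(IK)I))K
  [2] I(II(IK)I)(II(IK)(II(IK)I))K
  [3] II(IK)I(II(IK)(II(IK)I))K
  [4] I(IK)I(II(IK)(II(IK)I))K
  [5] IKI(II(IK)(II(IK)I))K
  [6] KI(II(IK)(II(IK)I))K

Answer: NO — after 6 steps the term is KI(II(IK)(II(IK)I))K, not yet normal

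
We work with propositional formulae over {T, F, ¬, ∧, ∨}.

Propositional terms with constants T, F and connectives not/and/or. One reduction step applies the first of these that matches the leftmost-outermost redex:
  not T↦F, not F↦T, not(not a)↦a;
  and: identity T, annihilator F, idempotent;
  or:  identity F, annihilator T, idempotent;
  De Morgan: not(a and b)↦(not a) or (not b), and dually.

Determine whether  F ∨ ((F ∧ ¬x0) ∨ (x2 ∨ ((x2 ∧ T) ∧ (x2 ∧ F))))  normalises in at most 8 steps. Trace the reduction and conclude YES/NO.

Answer: YES — reaches normal form x2 in 7 ≤ 8 steps

Derivation:
  start: F ∨ ((F ∧ ¬x0) ∨ (x2 ∨ ((x2 ∧ T) ∧ (x2 ∧ F))))
  [1] (F ∧ ¬x0) ∨ (x2 ∨ ((x2 ∧ T) ∧ (x2 ∧ F)))
  [2] F ∨ (x2 ∨ ((x2 ∧ T) ∧ (x2 ∧ F)))
  [3] x2 ∨ ((x2 ∧ T) ∧ (x2 ∧ F))
  [4] x2 ∨ (x2 ∧ (x2 ∧ F))
  [5] x2 ∨ (x2 ∧ F)
  [6] x2 ∨ F
  [7] x2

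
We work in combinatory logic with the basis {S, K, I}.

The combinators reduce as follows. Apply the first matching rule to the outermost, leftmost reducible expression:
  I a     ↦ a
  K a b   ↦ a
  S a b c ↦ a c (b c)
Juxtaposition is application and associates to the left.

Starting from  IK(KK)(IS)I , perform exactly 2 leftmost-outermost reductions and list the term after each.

  start: IK(KK)(IS)I
  [1] K(KK)(IS)I
  [2] KKI

Answer: after 2 steps: KKI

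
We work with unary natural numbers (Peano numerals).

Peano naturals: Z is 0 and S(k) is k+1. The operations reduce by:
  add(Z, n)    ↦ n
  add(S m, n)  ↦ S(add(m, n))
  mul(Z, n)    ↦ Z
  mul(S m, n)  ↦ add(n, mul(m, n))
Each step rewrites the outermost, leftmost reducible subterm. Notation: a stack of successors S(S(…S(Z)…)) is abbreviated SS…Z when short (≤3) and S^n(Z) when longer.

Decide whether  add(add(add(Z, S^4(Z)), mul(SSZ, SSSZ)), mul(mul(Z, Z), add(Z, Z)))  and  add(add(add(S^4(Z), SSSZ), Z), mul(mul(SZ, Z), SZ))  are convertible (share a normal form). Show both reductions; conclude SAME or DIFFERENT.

Term A:
  start: add(add(add(Z, S^4(Z)), mul(SSZ, SSSZ)), mul(mul(Z, Z), add(Z, Z)))
  →1  add(add(S^4(Z), mul(SSZ, SSSZ)), mul(mul(Z, Z), add(Z, Z)))
  →2  add(S(add(SSSZ, mul(SSZ, SSSZ))), mul(mul(Z, Z), add(Z, Z)))
  →3  S(add(add(SSSZ, mul(SSZ, SSSZ)), mul(mul(Z, Z), add(Z, Z))))
  →4  S(add(S(add(SSZ, mul(SSZ, SSSZ))), mul(mul(Z, Z), add(Z, Z))))
  →5  S(S(add(add(SSZ, mul(SSZ, SSSZ)), mul(mul(Z, Z), add(Z, Z)))))
  →6  S(S(add(S(add(SZ, mul(SSZ, SSSZ))), mul(mul(Z, Z), add(Z, Z)))))
  →7  S(S(S(add(add(SZ, mul(SSZ, SSSZ)), mul(mul(Z, Z), add(Z, Z))))))
  →8  S(S(S(add(S(add(Z, mul(SSZ, SSSZ))), mul(mul(Z, Z), add(Z, Z))))))
  →9  S(S(S(S(add(add(Z, mul(SSZ, SSSZ)), mul(mul(Z, Z), add(Z, Z)))))))
  →10  S(S(S(S(add(mul(SSZ, SSSZ), mul(mul(Z, Z), add(Z, Z)))))))
  →11  S(S(S(S(add(add(SSSZ, mul(SZ, SSSZ)), mul(mul(Z, Z), add(Z, Z)))))))
  →12  S(S(S(S(add(S(add(SSZ, mul(SZ, SSSZ))), mul(mul(Z, Z), add(Z, Z)))))))
  →13  S(S(S(S(S(add(add(SSZ, mul(SZ, SSSZ)), mul(mul(Z, Z), add(Z, Z))))))))
  →14  S(S(S(S(S(add(S(add(SZ, mul(SZ, SSSZ))), mul(mul(Z, Z), add(Z, Z))))))))
  →15  S(S(S(S(S(S(add(add(SZ, mul(SZ, SSSZ)), mul(mul(Z, Z), add(Z, Z)))))))))
  →16  S(S(S(S(S(S(add(S(add(Z, mul(SZ, SSSZ))), mul(mul(Z, Z), add(Z, Z)))))))))
  →17  S(S(S(S(S(S(S(add(add(Z, mul(SZ, SSSZ)), mul(mul(Z, Z), add(Z, Z))))))))))
  →18  S(S(S(S(S(S(S(add(mul(SZ, SSSZ), mul(mul(Z, Z), add(Z, Z))))))))))
  →19  S(S(S(S(S(S(S(add(add(SSSZ, mul(Z, SSSZ)), mul(mul(Z, Z), add(Z, Z))))))))))
  →20  S(S(S(S(S(S(S(add(S(add(SSZ, mul(Z, SSSZ))), mul(mul(Z, Z), add(Z, Z))))))))))
  →21  S(S(S(S(S(S(S(S(add(add(SSZ, mul(Z, SSSZ)), mul(mul(Z, Z), add(Z, Z)))))))))))
  →22  S(S(S(S(S(S(S(S(add(S(add(SZ, mul(Z, SSSZ))), mul(mul(Z, Z), add(Z, Z)))))))))))
  →23  S(S(S(S(S(S(S(S(S(add(add(SZ, mul(Z, SSSZ)), mul(mul(Z, Z), add(Z, Z))))))))))))
  →24  S(S(S(S(S(S(S(S(S(add(S(add(Z, mul(Z, SSSZ))), mul(mul(Z, Z), add(Z, Z))))))))))))
  →25  S(S(S(S(S(S(S(S(S(S(add(add(Z, mul(Z, SSSZ)), mul(mul(Z, Z), add(Z, Z)))))))))))))
  →26  S(S(S(S(S(S(S(S(S(S(add(mul(Z, SSSZ), mul(mul(Z, Z), add(Z, Z)))))))))))))
  →27  S(S(S(S(S(S(S(S(S(S(add(Z, mul(mul(Z, Z), add(Z, Z)))))))))))))
  →28  S(S(S(S(S(S(S(S(S(S(mul(mul(Z, Z), add(Z, Z))))))))))))
  →29  S(S(S(S(S(S(S(S(S(S(mul(Z, add(Z, Z))))))))))))
  →30  S^10(Z)

Term B:
  start: add(add(add(S^4(Z), SSSZ), Z), mul(mul(SZ, Z), SZ))
  →1  add(add(S(add(SSSZ, SSSZ)), Z), mul(mul(SZ, Z), SZ))
  →2  add(S(add(add(SSSZ, SSSZ), Z)), mul(mul(SZ, Z), SZ))
  →3  S(add(add(add(SSSZ, SSSZ), Z), mul(mul(SZ, Z), SZ)))
  →4  S(add(add(S(add(SSZ, SSSZ)), Z), mul(mul(SZ, Z), SZ)))
  →5  S(add(S(add(add(SSZ, SSSZ), Z)), mul(mul(SZ, Z), SZ)))
  →6  S(S(add(add(add(SSZ, SSSZ), Z), mul(mul(SZ, Z), SZ))))
  →7  S(S(add(add(S(add(SZ, SSSZ)), Z), mul(mul(SZ, Z), SZ))))
  →8  S(S(add(S(add(add(SZ, SSSZ), Z)), mul(mul(SZ, Z), SZ))))
  →9  S(S(S(add(add(add(SZ, SSSZ), Z), mul(mul(SZ, Z), SZ)))))
  →10  S(S(S(add(add(S(add(Z, SSSZ)), Z), mul(mul(SZ, Z), SZ)))))
  →11  S(S(S(add(S(add(add(Z, SSSZ), Z)), mul(mul(SZ, Z), SZ)))))
  →12  S(S(S(S(add(add(add(Z, SSSZ), Z), mul(mul(SZ, Z), SZ))))))
  →13  S(S(S(S(add(add(SSSZ, Z), mul(mul(SZ, Z), SZ))))))
  →14  S(S(S(S(add(S(add(SSZ, Z)), mul(mul(SZ, Z), SZ))))))
  →15  S(S(S(S(S(add(add(SSZ, Z), mul(mul(SZ, Z), SZ)))))))
  →16  S(S(S(S(S(add(S(add(SZ, Z)), mul(mul(SZ, Z), SZ)))))))
  →17  S(S(S(S(S(S(add(add(SZ, Z), mul(mul(SZ, Z), SZ))))))))
  →18  S(S(S(S(S(S(add(S(add(Z, Z)), mul(mul(SZ, Z), SZ))))))))
  →19  S(S(S(S(S(S(S(add(add(Z, Z), mul(mul(SZ, Z), SZ)))))))))
  →20  S(S(S(S(S(S(S(add(Z, mul(mul(SZ, Z), SZ)))))))))
  →21  S(S(S(S(S(S(S(mul(mul(SZ, Z), SZ))))))))
  →22  S(S(S(S(S(S(S(mul(add(Z, mul(Z, Z)), SZ))))))))
  →23  S(S(S(S(S(S(S(mul(mul(Z, Z), SZ))))))))
  →24  S(S(S(S(S(S(S(mul(Z, SZ))))))))
  →25  S^7(Z)

Answer: DIFFERENT — A ⇓ S^10(Z), B ⇓ S^7(Z)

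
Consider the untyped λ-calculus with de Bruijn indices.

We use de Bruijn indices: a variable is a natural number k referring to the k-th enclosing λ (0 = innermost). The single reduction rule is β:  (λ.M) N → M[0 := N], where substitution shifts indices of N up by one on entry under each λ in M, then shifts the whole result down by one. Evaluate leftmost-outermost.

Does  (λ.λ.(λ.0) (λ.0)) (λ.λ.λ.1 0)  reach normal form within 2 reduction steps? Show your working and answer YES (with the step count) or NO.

  start: (λ.λ.(λ.0) (λ.0)) (λ.λ.λ.1 0)
  [1] λ.(λ.0) (λ.0)
  [2] λ.λ.0

Answer: YES — reaches normal form λ.λ.0 in 2 ≤ 2 steps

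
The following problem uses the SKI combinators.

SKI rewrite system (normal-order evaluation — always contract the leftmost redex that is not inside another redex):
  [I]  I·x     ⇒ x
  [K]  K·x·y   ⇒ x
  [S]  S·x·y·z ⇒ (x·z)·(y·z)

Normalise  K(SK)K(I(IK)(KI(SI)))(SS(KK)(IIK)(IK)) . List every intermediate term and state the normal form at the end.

Answer: normal form = K  (in 9 steps)

Derivation:
  start: K(SK)K(I(IK)(KI(SI)))(SS(KK)(IIK)(IK))
  step 1: SK(I(IK)(KI(SI)))(SS(KK)(IIK)(IK))
  step 2: K(SS(KK)(IIK)(IK))(I(IK)(KI(SI))(SS(KK)(IIK)(IK)))
  step 3: SS(KK)(IIK)(IK)
  step 4: S(IIK)(KK(IIK))(IK)
  step 5: IIK(IK)(KK(IIK)(IK))
  step 6: IK(IK)(KK(IIK)(IK))
  step 7: K(IK)(KK(IIK)(IK))
  step 8: IK
  step 9: K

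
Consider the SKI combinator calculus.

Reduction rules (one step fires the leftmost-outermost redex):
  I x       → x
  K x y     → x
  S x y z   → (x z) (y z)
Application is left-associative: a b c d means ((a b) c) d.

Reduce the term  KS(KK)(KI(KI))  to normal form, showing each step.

Answer: normal form = SI  (in 2 steps)

Derivation:
  start: KS(KK)(KI(KI))
  step 1: S(KI(KI))
  step 2: SI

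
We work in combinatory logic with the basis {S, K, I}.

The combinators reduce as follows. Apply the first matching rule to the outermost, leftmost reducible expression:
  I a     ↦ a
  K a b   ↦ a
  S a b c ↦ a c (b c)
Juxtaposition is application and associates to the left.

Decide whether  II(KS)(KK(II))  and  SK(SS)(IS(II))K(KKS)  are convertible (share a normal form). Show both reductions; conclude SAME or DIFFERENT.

Answer: DIFFERENT — A ⇓ S, B ⇓ K(KK)

Working:
Term A:
  start: II(KS)(KK(II))
  [1] I(KS)(KK(II))
  [2] KS(KK(II))
  [3] S

Term B:
  start: SK(SS)(IS(II))K(KKS)
  [1] K(IS(II))(SS(IS(II)))K(KKS)
  [2] IS(II)K(KKS)
  [3] S(II)K(KKS)
  [4] II(KKS)(K(KKS))
  [5] I(KKS)(K(KKS))
  [6] KKS(K(KKS))
  [7] K(K(KKS))
  [8] K(KK)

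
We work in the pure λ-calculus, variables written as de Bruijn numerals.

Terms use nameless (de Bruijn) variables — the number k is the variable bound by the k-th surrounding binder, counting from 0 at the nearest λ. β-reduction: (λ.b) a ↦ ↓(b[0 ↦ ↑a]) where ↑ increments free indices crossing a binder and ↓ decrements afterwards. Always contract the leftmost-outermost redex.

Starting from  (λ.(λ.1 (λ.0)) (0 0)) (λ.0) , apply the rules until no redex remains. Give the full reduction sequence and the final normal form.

Answer: normal form = λ.0  (in 3 steps)

Reduction:
  start: (λ.(λ.1 (λ.0)) (0 0)) (λ.0)
  →1  (λ.(λ.0) (λ.0)) ((λ.0) (λ.0))
  →2  (λ.0) (λ.0)
  →3  λ.0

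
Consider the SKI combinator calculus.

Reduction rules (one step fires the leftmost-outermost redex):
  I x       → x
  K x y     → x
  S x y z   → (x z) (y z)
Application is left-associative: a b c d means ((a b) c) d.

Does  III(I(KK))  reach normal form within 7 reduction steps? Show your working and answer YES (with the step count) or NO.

Answer: YES — reaches normal form KK in 4 ≤ 7 steps

Derivation:
  start: III(I(KK))
  →1  II(I(KK))
  →2  I(I(KK))
  →3  I(KK)
  →4  KK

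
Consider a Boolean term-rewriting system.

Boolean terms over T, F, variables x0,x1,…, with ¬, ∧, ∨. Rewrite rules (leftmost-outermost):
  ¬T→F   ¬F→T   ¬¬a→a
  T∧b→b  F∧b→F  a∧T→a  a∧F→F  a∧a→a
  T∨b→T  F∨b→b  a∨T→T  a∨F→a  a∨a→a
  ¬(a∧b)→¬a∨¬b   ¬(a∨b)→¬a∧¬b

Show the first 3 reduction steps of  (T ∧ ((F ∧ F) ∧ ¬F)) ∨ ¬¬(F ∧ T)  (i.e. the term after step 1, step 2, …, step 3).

Answer: after 3 steps: F ∨ ¬¬(F ∧ T)

Reduction:
  start: (T ∧ ((F ∧ F) ∧ ¬F)) ∨ ¬¬(F ∧ T)
  [1] ((F ∧ F) ∧ ¬F) ∨ ¬¬(F ∧ T)
  [2] (F ∧ ¬F) ∨ ¬¬(F ∧ T)
  [3] F ∨ ¬¬(F ∧ T)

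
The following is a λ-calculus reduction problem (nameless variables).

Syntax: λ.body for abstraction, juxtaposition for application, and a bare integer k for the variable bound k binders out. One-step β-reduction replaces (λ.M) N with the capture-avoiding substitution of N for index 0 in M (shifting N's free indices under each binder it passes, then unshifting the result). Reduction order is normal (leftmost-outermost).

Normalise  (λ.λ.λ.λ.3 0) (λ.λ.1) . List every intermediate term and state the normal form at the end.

Answer: normal form = λ.λ.λ.λ.1  (in 2 steps)

Derivation:
  start: (λ.λ.λ.λ.3 0) (λ.λ.1)
  step 1: λ.λ.λ.(λ.λ.1) 0
  step 2: λ.λ.λ.λ.1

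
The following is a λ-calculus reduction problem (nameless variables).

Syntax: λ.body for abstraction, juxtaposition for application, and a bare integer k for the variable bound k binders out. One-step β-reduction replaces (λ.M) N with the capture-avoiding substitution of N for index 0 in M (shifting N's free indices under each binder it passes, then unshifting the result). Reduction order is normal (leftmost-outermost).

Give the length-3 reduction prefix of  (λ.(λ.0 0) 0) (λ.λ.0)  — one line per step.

  start: (λ.(λ.0 0) 0) (λ.λ.0)
  step 1: (λ.0 0) (λ.λ.0)
  step 2: (λ.λ.0) (λ.λ.0)
  step 3: λ.0

Answer: after 3 steps: λ.0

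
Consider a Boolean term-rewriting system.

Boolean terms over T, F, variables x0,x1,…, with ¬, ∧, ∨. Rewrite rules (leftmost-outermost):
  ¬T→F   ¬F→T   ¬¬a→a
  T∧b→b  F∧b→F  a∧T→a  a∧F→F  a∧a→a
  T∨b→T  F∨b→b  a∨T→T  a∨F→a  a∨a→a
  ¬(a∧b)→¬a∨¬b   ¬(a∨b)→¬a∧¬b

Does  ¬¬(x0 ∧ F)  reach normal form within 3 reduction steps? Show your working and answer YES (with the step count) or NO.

Answer: YES — reaches normal form F in 2 ≤ 3 steps

Derivation:
  start: ¬¬(x0 ∧ F)
  →1  x0 ∧ F
  →2  F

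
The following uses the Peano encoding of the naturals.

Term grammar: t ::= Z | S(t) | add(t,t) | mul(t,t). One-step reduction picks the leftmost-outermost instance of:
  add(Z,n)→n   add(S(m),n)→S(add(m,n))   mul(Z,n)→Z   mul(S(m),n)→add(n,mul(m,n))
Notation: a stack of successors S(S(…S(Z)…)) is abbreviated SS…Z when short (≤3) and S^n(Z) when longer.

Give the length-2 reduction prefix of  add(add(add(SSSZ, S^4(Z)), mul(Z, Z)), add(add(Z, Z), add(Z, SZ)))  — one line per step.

Answer: after 2 steps: add(S(add(add(SSZ, S^4(Z)), mul(Z, Z))), add(add(Z, Z), add(Z, SZ)))

Reduction:
  start: add(add(add(SSSZ, S^4(Z)), mul(Z, Z)), add(add(Z, Z), add(Z, SZ)))
  [1] add(add(S(add(SSZ, S^4(Z))), mul(Z, Z)), add(add(Z, Z), add(Z, SZ)))
  [2] add(S(add(add(SSZ, S^4(Z)), mul(Z, Z))), add(add(Z, Z), add(Z, SZ)))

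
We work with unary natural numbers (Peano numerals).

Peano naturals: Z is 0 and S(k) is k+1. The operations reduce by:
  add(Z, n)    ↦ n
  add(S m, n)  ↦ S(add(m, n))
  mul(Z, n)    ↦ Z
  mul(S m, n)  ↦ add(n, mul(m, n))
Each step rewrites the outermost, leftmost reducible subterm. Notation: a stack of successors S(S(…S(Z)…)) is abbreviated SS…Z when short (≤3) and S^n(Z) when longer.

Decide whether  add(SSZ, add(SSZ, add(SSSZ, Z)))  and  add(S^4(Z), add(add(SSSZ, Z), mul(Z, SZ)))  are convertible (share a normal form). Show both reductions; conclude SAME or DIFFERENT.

Answer: SAME — A ⇓ S^7(Z), B ⇓ S^7(Z)

Derivation:
Term A:
  start: add(SSZ, add(SSZ, add(SSSZ, Z)))
  step 1: S(add(SZ, add(SSZ, add(SSSZ, Z))))
  step 2: S(S(add(Z, add(SSZ, add(SSSZ, Z)))))
  step 3: S(S(add(SSZ, add(SSSZ, Z))))
  step 4: S(S(S(add(SZ, add(SSSZ, Z)))))
  step 5: S(S(S(S(add(Z, add(SSSZ, Z))))))
  step 6: S(S(S(S(add(SSSZ, Z)))))
  step 7: S(S(S(S(S(add(SSZ, Z))))))
  step 8: S(S(S(S(S(S(add(SZ, Z)))))))
  step 9: S(S(S(S(S(S(S(add(Z, Z))))))))
  step 10: S^7(Z)

Term B:
  start: add(S^4(Z), add(add(SSSZ, Z), mul(Z, SZ)))
  step 1: S(add(SSSZ, add(add(SSSZ, Z), mul(Z, SZ))))
  step 2: S(S(add(SSZ, add(add(SSSZ, Z), mul(Z, SZ)))))
  step 3: S(S(S(add(SZ, add(add(SSSZ, Z), mul(Z, SZ))))))
  step 4: S(S(S(S(add(Z, add(add(SSSZ, Z), mul(Z, SZ)))))))
  step 5: S(S(S(S(add(add(SSSZ, Z), mul(Z, SZ))))))
  step 6: S(S(S(S(add(S(add(SSZ, Z)), mul(Z, SZ))))))
  step 7: S(S(S(S(S(add(add(SSZ, Z), mul(Z, SZ)))))))
  step 8: S(S(S(S(S(add(S(add(SZ, Z)), mul(Z, SZ)))))))
  step 9: S(S(S(S(S(S(add(add(SZ, Z), mul(Z, SZ))))))))
  step 10: S(S(S(S(S(S(add(S(add(Z, Z)), mul(Z, SZ))))))))
  step 11: S(S(S(S(S(S(S(add(add(Z, Z), mul(Z, SZ)))))))))
  step 12: S(S(S(S(S(S(S(add(Z, mul(Z, SZ)))))))))
  step 13: S(S(S(S(S(S(S(mul(Z, SZ))))))))
  step 14: S^7(Z)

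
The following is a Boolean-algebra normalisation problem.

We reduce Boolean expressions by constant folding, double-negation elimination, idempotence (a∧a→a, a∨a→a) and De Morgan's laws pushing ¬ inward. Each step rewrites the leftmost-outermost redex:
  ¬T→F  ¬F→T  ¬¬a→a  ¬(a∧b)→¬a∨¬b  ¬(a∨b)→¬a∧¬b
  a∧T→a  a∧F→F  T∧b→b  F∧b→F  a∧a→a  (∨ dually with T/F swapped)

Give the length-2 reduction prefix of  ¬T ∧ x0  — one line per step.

Answer: after 2 steps: F

Working:
  start: ¬T ∧ x0
  →1  F ∧ x0
  →2  F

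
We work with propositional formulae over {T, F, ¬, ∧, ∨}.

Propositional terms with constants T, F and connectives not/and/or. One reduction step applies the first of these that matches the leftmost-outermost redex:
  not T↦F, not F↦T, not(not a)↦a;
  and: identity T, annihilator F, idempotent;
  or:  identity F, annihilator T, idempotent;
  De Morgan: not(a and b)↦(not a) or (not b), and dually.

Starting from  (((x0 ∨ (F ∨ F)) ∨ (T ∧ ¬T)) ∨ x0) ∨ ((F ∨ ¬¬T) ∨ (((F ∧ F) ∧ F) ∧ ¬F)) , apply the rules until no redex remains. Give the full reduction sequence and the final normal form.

Answer: normal form = T  (in 10 steps)

Working:
  start: (((x0 ∨ (F ∨ F)) ∨ (T ∧ ¬T)) ∨ x0) ∨ ((F ∨ ¬¬T) ∨ (((F ∧ F) ∧ F) ∧ ¬F))
  →1  (((x0 ∨ F) ∨ (T ∧ ¬T)) ∨ x0) ∨ ((F ∨ ¬¬T) ∨ (((F ∧ F) ∧ F) ∧ ¬F))
  →2  ((x0 ∨ (T ∧ ¬T)) ∨ x0) ∨ ((F ∨ ¬¬T) ∨ (((F ∧ F) ∧ F) ∧ ¬F))
  →3  ((x0 ∨ ¬T) ∨ x0) ∨ ((F ∨ ¬¬T) ∨ (((F ∧ F) ∧ F) ∧ ¬F))
  →4  ((x0 ∨ F) ∨ x0) ∨ ((F ∨ ¬¬T) ∨ (((F ∧ F) ∧ F) ∧ ¬F))
  →5  (x0 ∨ x0) ∨ ((F ∨ ¬¬T) ∨ (((F ∧ F) ∧ F) ∧ ¬F))
  →6  x0 ∨ ((F ∨ ¬¬T) ∨ (((F ∧ F) ∧ F) ∧ ¬F))
  →7  x0 ∨ (¬¬T ∨ (((F ∧ F) ∧ F) ∧ ¬F))
  →8  x0 ∨ (T ∨ (((F ∧ F) ∧ F) ∧ ¬F))
  →9  x0 ∨ T
  →10  T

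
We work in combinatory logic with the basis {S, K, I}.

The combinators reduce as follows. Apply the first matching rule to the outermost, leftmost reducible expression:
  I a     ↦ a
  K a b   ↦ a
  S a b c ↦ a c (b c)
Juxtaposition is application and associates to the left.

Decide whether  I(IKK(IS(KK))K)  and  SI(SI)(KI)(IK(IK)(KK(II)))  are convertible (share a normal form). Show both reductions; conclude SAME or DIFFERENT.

Term A:
  start: I(IKK(IS(KK))K)
  →1  IKK(IS(KK))K
  →2  KK(IS(KK))K
  →3  KK

Term B:
  start: SI(SI)(KI)(IK(IK)(KK(II)))
  →1  I(KI)(SI(KI))(IK(IK)(KK(II)))
  →2  KI(SI(KI))(IK(IK)(KK(II)))
  →3  I(IK(IK)(KK(II)))
  →4  IK(IK)(KK(II))
  →5  K(IK)(KK(II))
  →6  IK
  →7  K

Answer: DIFFERENT — A ⇓ KK, B ⇓ K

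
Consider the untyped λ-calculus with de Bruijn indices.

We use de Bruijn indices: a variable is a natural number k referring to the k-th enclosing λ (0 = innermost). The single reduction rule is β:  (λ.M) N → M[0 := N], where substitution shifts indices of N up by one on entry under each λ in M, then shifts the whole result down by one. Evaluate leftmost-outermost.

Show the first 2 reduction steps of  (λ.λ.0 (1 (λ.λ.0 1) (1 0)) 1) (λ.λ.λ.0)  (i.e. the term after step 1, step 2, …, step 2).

Answer: after 2 steps: λ.0 ((λ.λ.0) ((λ.λ.λ.0) 0)) (λ.λ.λ.0)

Reduction:
  start: (λ.λ.0 (1 (λ.λ.0 1) (1 0)) 1) (λ.λ.λ.0)
  →1  λ.0 ((λ.λ.λ.0) (λ.λ.0 1) ((λ.λ.λ.0) 0)) (λ.λ.λ.0)
  →2  λ.0 ((λ.λ.0) ((λ.λ.λ.0) 0)) (λ.λ.λ.0)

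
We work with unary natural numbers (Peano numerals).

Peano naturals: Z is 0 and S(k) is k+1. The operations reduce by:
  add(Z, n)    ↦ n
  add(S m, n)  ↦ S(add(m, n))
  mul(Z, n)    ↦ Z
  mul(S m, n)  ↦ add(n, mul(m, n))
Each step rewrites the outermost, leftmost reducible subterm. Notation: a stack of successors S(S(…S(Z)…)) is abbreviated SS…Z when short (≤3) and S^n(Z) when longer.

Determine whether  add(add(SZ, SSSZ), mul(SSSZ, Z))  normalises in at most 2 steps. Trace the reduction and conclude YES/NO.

  start: add(add(SZ, SSSZ), mul(SSSZ, Z))
  step 1: add(S(add(Z, SSSZ)), mul(SSSZ, Z))
  step 2: S(add(add(Z, SSSZ), mul(SSSZ, Z)))

Answer: NO — after 2 steps the term is S(add(add(Z, SSSZ), mul(SSSZ, Z))), not yet normal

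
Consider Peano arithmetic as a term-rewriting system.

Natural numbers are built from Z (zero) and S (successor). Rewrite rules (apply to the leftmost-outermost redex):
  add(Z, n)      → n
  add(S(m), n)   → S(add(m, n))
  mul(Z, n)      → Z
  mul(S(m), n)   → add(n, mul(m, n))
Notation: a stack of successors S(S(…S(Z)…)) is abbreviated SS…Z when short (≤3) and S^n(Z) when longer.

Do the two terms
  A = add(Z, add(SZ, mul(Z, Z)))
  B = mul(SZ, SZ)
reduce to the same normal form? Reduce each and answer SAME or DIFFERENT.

Answer: SAME — A ⇓ SZ, B ⇓ SZ

Derivation:
Term A:
  start: add(Z, add(SZ, mul(Z, Z)))
  [1] add(SZ, mul(Z, Z))
  [2] S(add(Z, mul(Z, Z)))
  [3] S(mul(Z, Z))
  [4] SZ

Term B:
  start: mul(SZ, SZ)
  [1] add(SZ, mul(Z, SZ))
  [2] S(add(Z, mul(Z, SZ)))
  [3] S(mul(Z, SZ))
  [4] SZ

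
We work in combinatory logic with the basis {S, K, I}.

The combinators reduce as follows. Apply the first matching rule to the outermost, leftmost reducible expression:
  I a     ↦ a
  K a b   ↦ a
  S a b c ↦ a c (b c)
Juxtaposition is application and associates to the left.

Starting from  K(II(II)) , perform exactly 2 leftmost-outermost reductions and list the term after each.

Answer: after 2 steps: K(II)

Working:
  start: K(II(II))
  [1] K(I(II))
  [2] K(II)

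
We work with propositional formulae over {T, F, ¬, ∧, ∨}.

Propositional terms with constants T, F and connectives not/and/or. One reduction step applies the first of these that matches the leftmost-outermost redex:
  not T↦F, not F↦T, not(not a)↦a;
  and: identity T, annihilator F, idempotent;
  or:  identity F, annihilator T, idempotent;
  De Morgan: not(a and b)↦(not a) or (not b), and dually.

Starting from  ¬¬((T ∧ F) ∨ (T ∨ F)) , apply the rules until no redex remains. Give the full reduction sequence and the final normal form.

  start: ¬¬((T ∧ F) ∨ (T ∨ F))
  [1] (T ∧ F) ∨ (T ∨ F)
  [2] F ∨ (T ∨ F)
  [3] T ∨ F
  [4] T

Answer: normal form = T  (in 4 steps)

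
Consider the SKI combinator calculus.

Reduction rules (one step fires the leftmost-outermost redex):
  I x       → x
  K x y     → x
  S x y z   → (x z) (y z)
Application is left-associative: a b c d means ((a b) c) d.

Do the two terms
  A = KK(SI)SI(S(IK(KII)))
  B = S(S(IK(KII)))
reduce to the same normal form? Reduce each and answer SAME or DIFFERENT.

Answer: SAME — A ⇓ S(S(KI)), B ⇓ S(S(KI))

Derivation:
Term A:
  start: KK(SI)SI(S(IK(KII)))
  step 1: KSI(S(IK(KII)))
  step 2: S(S(IK(KII)))
  step 3: S(S(K(KII)))
  step 4: S(S(KI))

Term B:
  start: S(S(IK(KII)))
  step 1: S(S(K(KII)))
  step 2: S(S(KI))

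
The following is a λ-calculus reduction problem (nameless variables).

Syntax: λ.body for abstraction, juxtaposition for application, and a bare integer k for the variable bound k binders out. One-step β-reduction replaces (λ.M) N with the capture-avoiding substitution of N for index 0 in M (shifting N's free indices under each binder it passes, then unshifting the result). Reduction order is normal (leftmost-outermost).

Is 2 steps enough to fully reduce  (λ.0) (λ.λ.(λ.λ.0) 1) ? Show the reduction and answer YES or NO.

Answer: YES — reaches normal form λ.λ.λ.0 in 2 ≤ 2 steps

Reduction:
  start: (λ.0) (λ.λ.(λ.λ.0) 1)
  [1] λ.λ.(λ.λ.0) 1
  [2] λ.λ.λ.0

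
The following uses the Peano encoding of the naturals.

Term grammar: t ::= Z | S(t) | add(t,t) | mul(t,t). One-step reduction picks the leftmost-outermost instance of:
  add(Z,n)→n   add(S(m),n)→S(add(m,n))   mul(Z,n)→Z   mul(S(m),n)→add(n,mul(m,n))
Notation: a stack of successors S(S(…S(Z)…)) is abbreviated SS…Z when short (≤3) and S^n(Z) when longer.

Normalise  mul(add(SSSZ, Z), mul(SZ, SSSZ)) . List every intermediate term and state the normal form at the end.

  start: mul(add(SSSZ, Z), mul(SZ, SSSZ))
  step 1: mul(S(add(SSZ, Z)), mul(SZ, SSSZ))
  step 2: add(mul(SZ, SSSZ), mul(add(SSZ, Z), mul(SZ, SSSZ)))
  step 3: add(add(SSSZ, mul(Z, SSSZ)), mul(add(SSZ, Z), mul(SZ, SSSZ)))
  step 4: add(S(add(SSZ, mul(Z, SSSZ))), mul(add(SSZ, Z), mul(SZ, SSSZ)))
  step 5: S(add(add(SSZ, mul(Z, SSSZ)), mul(add(SSZ, Z), mul(SZ, SSSZ))))
  step 6: S(add(S(add(SZ, mul(Z, SSSZ))), mul(add(SSZ, Z), mul(SZ, SSSZ))))
  step 7: S(S(add(add(SZ, mul(Z, SSSZ)), mul(add(SSZ, Z), mul(SZ, SSSZ)))))
  step 8: S(S(add(S(add(Z, mul(Z, SSSZ))), mul(add(SSZ, Z), mul(SZ, SSSZ)))))
  step 9: S(S(S(add(add(Z, mul(Z, SSSZ)), mul(add(SSZ, Z), mul(SZ, SSSZ))))))
  step 10: S(S(S(add(mul(Z, SSSZ), mul(add(SSZ, Z), mul(SZ, SSSZ))))))
  step 11: S(S(S(add(Z, mul(add(SSZ, Z), mul(SZ, SSSZ))))))
  step 12: S(S(S(mul(add(SSZ, Z), mul(SZ, SSSZ)))))
  step 13: S(S(S(mul(S(add(SZ, Z)), mul(SZ, SSSZ)))))
  step 14: S(S(S(add(mul(SZ, SSSZ), mul(add(SZ, Z), mul(SZ, SSSZ))))))
  step 15: S(S(S(add(add(SSSZ, mul(Z, SSSZ)), mul(add(SZ, Z), mul(SZ, SSSZ))))))
  step 16: S(S(S(add(S(add(SSZ, mul(Z, SSSZ))), mul(add(SZ, Z), mul(SZ, SSSZ))))))
  step 17: S(S(S(S(add(add(SSZ, mul(Z, SSSZ)), mul(add(SZ, Z), mul(SZ, SSSZ)))))))
  step 18: S(S(S(S(add(S(add(SZ, mul(Z, SSSZ))), mul(add(SZ, Z), mul(SZ, SSSZ)))))))
  step 19: S(S(S(S(S(add(add(SZ, mul(Z, SSSZ)), mul(add(SZ, Z), mul(SZ, SSSZ))))))))
  step 20: S(S(S(S(S(add(S(add(Z, mul(Z, SSSZ))), mul(add(SZ, Z), mul(SZ, SSSZ))))))))
  step 21: S(S(S(S(S(S(add(add(Z, mul(Z, SSSZ)), mul(add(SZ, Z), mul(SZ, SSSZ)))))))))
  step 22: S(S(S(S(S(S(add(mul(Z, SSSZ), mul(add(SZ, Z), mul(SZ, SSSZ)))))))))
  step 23: S(S(S(S(S(S(add(Z, mul(add(SZ, Z), mul(SZ, SSSZ)))))))))
  step 24: S(S(S(S(S(S(mul(add(SZ, Z), mul(SZ, SSSZ))))))))
  step 25: S(S(S(S(S(S(mul(S(add(Z, Z)), mul(SZ, SSSZ))))))))
  step 26: S(S(S(S(S(S(add(mul(SZ, SSSZ), mul(add(Z, Z), mul(SZ, SSSZ)))))))))
  step 27: S(S(S(S(S(S(add(add(SSSZ, mul(Z, SSSZ)), mul(add(Z, Z), mul(SZ, SSSZ)))))))))
  step 28: S(S(S(S(S(S(add(S(add(SSZ, mul(Z, SSSZ))), mul(add(Z, Z), mul(SZ, SSSZ)))))))))
  step 29: S(S(S(S(S(S(S(add(add(SSZ, mul(Z, SSSZ)), mul(add(Z, Z), mul(SZ, SSSZ))))))))))
  step 30: S(S(S(S(S(S(S(add(S(add(SZ, mul(Z, SSSZ))), mul(add(Z, Z), mul(SZ, SSSZ))))))))))
  step 31: S(S(S(S(S(S(S(S(add(add(SZ, mul(Z, SSSZ)), mul(add(Z, Z), mul(SZ, SSSZ)))))))))))
  step 32: S(S(S(S(S(S(S(S(add(S(add(Z, mul(Z, SSSZ))), mul(add(Z, Z), mul(SZ, SSSZ)))))))))))
  step 33: S(S(S(S(S(S(S(S(S(add(add(Z, mul(Z, SSSZ)), mul(add(Z, Z), mul(SZ, SSSZ))))))))))))
  step 34: S(S(S(S(S(S(S(S(S(add(mul(Z, SSSZ), mul(add(Z, Z), mul(SZ, SSSZ))))))))))))
  step 35: S(S(S(S(S(S(S(S(S(add(Z, mul(add(Z, Z), mul(SZ, SSSZ))))))))))))
  step 36: S(S(S(S(S(S(S(S(S(mul(add(Z, Z), mul(SZ, SSSZ)))))))))))
  step 37: S(S(S(S(S(S(S(S(S(mul(Z, mul(SZ, SSSZ)))))))))))
  step 38: S^9(Z)

Answer: normal form = S^9(Z)  (in 38 steps)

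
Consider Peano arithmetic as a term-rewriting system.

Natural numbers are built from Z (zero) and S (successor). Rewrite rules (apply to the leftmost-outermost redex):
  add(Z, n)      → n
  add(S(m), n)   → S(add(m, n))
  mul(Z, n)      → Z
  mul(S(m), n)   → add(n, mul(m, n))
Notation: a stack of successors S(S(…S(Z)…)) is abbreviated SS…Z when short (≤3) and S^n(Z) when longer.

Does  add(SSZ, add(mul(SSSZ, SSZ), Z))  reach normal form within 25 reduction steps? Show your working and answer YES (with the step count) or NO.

Answer: YES — reaches normal form S^8(Z) in 23 ≤ 25 steps

Reduction:
  start: add(SSZ, add(mul(SSSZ, SSZ), Z))
  →1  S(add(SZ, add(mul(SSSZ, SSZ), Z)))
  →2  S(S(add(Z, add(mul(SSSZ, SSZ), Z))))
  →3  S(S(add(mul(SSSZ, SSZ), Z)))
  →4  S(S(add(add(SSZ, mul(SSZ, SSZ)), Z)))
  →5  S(S(add(S(add(SZ, mul(SSZ, SSZ))), Z)))
  →6  S(S(S(add(add(SZ, mul(SSZ, SSZ)), Z))))
  →7  S(S(S(add(S(add(Z, mul(SSZ, SSZ))), Z))))
  →8  S(S(S(S(add(add(Z, mul(SSZ, SSZ)), Z)))))
  →9  S(S(S(S(add(mul(SSZ, SSZ), Z)))))
  →10  S(S(S(S(add(add(SSZ, mul(SZ, SSZ)), Z)))))
  →11  S(S(S(S(add(S(add(SZ, mul(SZ, SSZ))), Z)))))
  →12  S(S(S(S(S(add(add(SZ, mul(SZ, SSZ)), Z))))))
  →13  S(S(S(S(S(add(S(add(Z, mul(SZ, SSZ))), Z))))))
  →14  S(S(S(S(S(S(add(add(Z, mul(SZ, SSZ)), Z)))))))
  →15  S(S(S(S(S(S(add(mul(SZ, SSZ), Z)))))))
  →16  S(S(S(S(S(S(add(add(SSZ, mul(Z, SSZ)), Z)))))))
  →17  S(S(S(S(S(S(add(S(add(SZ, mul(Z, SSZ))), Z)))))))
  →18  S(S(S(S(S(S(S(add(add(SZ, mul(Z, SSZ)), Z))))))))
  →19  S(S(S(S(S(S(S(add(S(add(Z, mul(Z, SSZ))), Z))))))))
  →20  S(S(S(S(S(S(S(S(add(add(Z, mul(Z, SSZ)), Z)))))))))
  →21  S(S(S(S(S(S(S(S(add(mul(Z, SSZ), Z)))))))))
  →22  S(S(S(S(S(S(S(S(add(Z, Z)))))))))
  →23  S^8(Z)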